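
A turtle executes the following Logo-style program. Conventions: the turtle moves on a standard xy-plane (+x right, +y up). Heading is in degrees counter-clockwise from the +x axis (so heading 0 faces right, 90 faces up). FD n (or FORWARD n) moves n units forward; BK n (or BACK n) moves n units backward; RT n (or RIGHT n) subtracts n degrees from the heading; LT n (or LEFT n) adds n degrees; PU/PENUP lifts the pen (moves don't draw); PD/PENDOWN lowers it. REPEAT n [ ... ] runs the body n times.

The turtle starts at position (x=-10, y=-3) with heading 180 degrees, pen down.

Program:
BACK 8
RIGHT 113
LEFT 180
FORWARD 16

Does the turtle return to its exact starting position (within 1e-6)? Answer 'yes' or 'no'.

Executing turtle program step by step:
Start: pos=(-10,-3), heading=180, pen down
BK 8: (-10,-3) -> (-2,-3) [heading=180, draw]
RT 113: heading 180 -> 67
LT 180: heading 67 -> 247
FD 16: (-2,-3) -> (-8.252,-17.728) [heading=247, draw]
Final: pos=(-8.252,-17.728), heading=247, 2 segment(s) drawn

Start position: (-10, -3)
Final position: (-8.252, -17.728)
Distance = 14.831; >= 1e-6 -> NOT closed

Answer: no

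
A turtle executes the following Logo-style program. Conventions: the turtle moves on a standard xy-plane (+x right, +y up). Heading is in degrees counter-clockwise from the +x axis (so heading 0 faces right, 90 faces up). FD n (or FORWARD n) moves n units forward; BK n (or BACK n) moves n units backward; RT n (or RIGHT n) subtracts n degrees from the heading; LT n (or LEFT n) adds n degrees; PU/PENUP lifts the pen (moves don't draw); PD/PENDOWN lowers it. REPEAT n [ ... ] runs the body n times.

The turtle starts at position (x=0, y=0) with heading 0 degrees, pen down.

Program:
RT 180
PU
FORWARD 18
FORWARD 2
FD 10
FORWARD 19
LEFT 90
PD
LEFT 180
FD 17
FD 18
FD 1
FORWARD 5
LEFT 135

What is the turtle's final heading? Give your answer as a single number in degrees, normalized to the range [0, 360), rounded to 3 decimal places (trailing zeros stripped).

Answer: 225

Derivation:
Executing turtle program step by step:
Start: pos=(0,0), heading=0, pen down
RT 180: heading 0 -> 180
PU: pen up
FD 18: (0,0) -> (-18,0) [heading=180, move]
FD 2: (-18,0) -> (-20,0) [heading=180, move]
FD 10: (-20,0) -> (-30,0) [heading=180, move]
FD 19: (-30,0) -> (-49,0) [heading=180, move]
LT 90: heading 180 -> 270
PD: pen down
LT 180: heading 270 -> 90
FD 17: (-49,0) -> (-49,17) [heading=90, draw]
FD 18: (-49,17) -> (-49,35) [heading=90, draw]
FD 1: (-49,35) -> (-49,36) [heading=90, draw]
FD 5: (-49,36) -> (-49,41) [heading=90, draw]
LT 135: heading 90 -> 225
Final: pos=(-49,41), heading=225, 4 segment(s) drawn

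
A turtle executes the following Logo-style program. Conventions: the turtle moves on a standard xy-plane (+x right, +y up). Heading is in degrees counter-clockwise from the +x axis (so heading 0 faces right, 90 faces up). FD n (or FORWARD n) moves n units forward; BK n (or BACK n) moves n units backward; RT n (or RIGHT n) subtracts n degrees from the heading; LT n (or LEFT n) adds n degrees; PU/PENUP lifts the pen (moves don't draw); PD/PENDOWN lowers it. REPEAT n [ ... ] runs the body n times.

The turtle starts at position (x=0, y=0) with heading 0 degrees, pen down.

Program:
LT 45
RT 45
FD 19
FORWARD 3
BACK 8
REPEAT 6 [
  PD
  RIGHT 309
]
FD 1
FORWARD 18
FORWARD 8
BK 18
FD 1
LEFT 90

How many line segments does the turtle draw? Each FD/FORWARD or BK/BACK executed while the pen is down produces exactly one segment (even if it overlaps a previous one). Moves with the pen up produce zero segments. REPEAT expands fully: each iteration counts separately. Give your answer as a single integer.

Executing turtle program step by step:
Start: pos=(0,0), heading=0, pen down
LT 45: heading 0 -> 45
RT 45: heading 45 -> 0
FD 19: (0,0) -> (19,0) [heading=0, draw]
FD 3: (19,0) -> (22,0) [heading=0, draw]
BK 8: (22,0) -> (14,0) [heading=0, draw]
REPEAT 6 [
  -- iteration 1/6 --
  PD: pen down
  RT 309: heading 0 -> 51
  -- iteration 2/6 --
  PD: pen down
  RT 309: heading 51 -> 102
  -- iteration 3/6 --
  PD: pen down
  RT 309: heading 102 -> 153
  -- iteration 4/6 --
  PD: pen down
  RT 309: heading 153 -> 204
  -- iteration 5/6 --
  PD: pen down
  RT 309: heading 204 -> 255
  -- iteration 6/6 --
  PD: pen down
  RT 309: heading 255 -> 306
]
FD 1: (14,0) -> (14.588,-0.809) [heading=306, draw]
FD 18: (14.588,-0.809) -> (25.168,-15.371) [heading=306, draw]
FD 8: (25.168,-15.371) -> (29.87,-21.843) [heading=306, draw]
BK 18: (29.87,-21.843) -> (19.29,-7.281) [heading=306, draw]
FD 1: (19.29,-7.281) -> (19.878,-8.09) [heading=306, draw]
LT 90: heading 306 -> 36
Final: pos=(19.878,-8.09), heading=36, 8 segment(s) drawn
Segments drawn: 8

Answer: 8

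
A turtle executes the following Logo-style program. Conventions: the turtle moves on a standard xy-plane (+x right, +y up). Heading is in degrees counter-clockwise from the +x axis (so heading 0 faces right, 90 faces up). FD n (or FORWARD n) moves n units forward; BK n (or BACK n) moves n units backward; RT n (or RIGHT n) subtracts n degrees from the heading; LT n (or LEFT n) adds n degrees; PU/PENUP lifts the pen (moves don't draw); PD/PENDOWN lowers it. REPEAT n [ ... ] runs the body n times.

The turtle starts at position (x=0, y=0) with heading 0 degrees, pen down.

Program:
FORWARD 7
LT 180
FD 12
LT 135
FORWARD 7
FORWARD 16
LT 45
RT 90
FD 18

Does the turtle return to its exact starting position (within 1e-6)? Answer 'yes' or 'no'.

Answer: no

Derivation:
Executing turtle program step by step:
Start: pos=(0,0), heading=0, pen down
FD 7: (0,0) -> (7,0) [heading=0, draw]
LT 180: heading 0 -> 180
FD 12: (7,0) -> (-5,0) [heading=180, draw]
LT 135: heading 180 -> 315
FD 7: (-5,0) -> (-0.05,-4.95) [heading=315, draw]
FD 16: (-0.05,-4.95) -> (11.263,-16.263) [heading=315, draw]
LT 45: heading 315 -> 0
RT 90: heading 0 -> 270
FD 18: (11.263,-16.263) -> (11.263,-34.263) [heading=270, draw]
Final: pos=(11.263,-34.263), heading=270, 5 segment(s) drawn

Start position: (0, 0)
Final position: (11.263, -34.263)
Distance = 36.067; >= 1e-6 -> NOT closed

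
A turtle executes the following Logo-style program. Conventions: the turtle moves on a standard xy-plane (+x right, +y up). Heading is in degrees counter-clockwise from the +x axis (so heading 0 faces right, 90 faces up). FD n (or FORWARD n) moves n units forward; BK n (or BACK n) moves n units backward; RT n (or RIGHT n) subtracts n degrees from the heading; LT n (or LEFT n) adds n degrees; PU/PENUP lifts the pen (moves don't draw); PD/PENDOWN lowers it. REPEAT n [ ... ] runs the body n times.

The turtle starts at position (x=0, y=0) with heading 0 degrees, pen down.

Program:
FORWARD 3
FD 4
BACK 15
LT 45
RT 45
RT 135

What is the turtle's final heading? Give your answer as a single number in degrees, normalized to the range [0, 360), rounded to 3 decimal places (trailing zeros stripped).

Answer: 225

Derivation:
Executing turtle program step by step:
Start: pos=(0,0), heading=0, pen down
FD 3: (0,0) -> (3,0) [heading=0, draw]
FD 4: (3,0) -> (7,0) [heading=0, draw]
BK 15: (7,0) -> (-8,0) [heading=0, draw]
LT 45: heading 0 -> 45
RT 45: heading 45 -> 0
RT 135: heading 0 -> 225
Final: pos=(-8,0), heading=225, 3 segment(s) drawn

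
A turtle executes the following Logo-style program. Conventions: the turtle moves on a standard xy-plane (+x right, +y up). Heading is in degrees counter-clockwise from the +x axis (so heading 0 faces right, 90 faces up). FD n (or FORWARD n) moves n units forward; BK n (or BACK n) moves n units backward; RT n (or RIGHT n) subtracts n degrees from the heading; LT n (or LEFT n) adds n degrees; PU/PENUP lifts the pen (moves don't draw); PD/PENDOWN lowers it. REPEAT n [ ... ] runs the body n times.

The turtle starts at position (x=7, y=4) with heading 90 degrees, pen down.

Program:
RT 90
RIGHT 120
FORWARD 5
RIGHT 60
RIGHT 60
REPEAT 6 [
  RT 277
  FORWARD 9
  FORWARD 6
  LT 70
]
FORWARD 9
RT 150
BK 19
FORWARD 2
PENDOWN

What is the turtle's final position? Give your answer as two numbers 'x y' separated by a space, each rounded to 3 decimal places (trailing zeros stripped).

Answer: 17.138 -20.754

Derivation:
Executing turtle program step by step:
Start: pos=(7,4), heading=90, pen down
RT 90: heading 90 -> 0
RT 120: heading 0 -> 240
FD 5: (7,4) -> (4.5,-0.33) [heading=240, draw]
RT 60: heading 240 -> 180
RT 60: heading 180 -> 120
REPEAT 6 [
  -- iteration 1/6 --
  RT 277: heading 120 -> 203
  FD 9: (4.5,-0.33) -> (-3.785,-3.847) [heading=203, draw]
  FD 6: (-3.785,-3.847) -> (-9.308,-6.191) [heading=203, draw]
  LT 70: heading 203 -> 273
  -- iteration 2/6 --
  RT 277: heading 273 -> 356
  FD 9: (-9.308,-6.191) -> (-0.329,-6.819) [heading=356, draw]
  FD 6: (-0.329,-6.819) -> (5.656,-7.237) [heading=356, draw]
  LT 70: heading 356 -> 66
  -- iteration 3/6 --
  RT 277: heading 66 -> 149
  FD 9: (5.656,-7.237) -> (-2.059,-2.602) [heading=149, draw]
  FD 6: (-2.059,-2.602) -> (-7.202,0.488) [heading=149, draw]
  LT 70: heading 149 -> 219
  -- iteration 4/6 --
  RT 277: heading 219 -> 302
  FD 9: (-7.202,0.488) -> (-2.432,-7.144) [heading=302, draw]
  FD 6: (-2.432,-7.144) -> (0.747,-12.233) [heading=302, draw]
  LT 70: heading 302 -> 12
  -- iteration 5/6 --
  RT 277: heading 12 -> 95
  FD 9: (0.747,-12.233) -> (-0.037,-3.267) [heading=95, draw]
  FD 6: (-0.037,-3.267) -> (-0.56,2.71) [heading=95, draw]
  LT 70: heading 95 -> 165
  -- iteration 6/6 --
  RT 277: heading 165 -> 248
  FD 9: (-0.56,2.71) -> (-3.932,-5.634) [heading=248, draw]
  FD 6: (-3.932,-5.634) -> (-6.179,-11.197) [heading=248, draw]
  LT 70: heading 248 -> 318
]
FD 9: (-6.179,-11.197) -> (0.509,-17.22) [heading=318, draw]
RT 150: heading 318 -> 168
BK 19: (0.509,-17.22) -> (19.094,-21.17) [heading=168, draw]
FD 2: (19.094,-21.17) -> (17.138,-20.754) [heading=168, draw]
PD: pen down
Final: pos=(17.138,-20.754), heading=168, 16 segment(s) drawn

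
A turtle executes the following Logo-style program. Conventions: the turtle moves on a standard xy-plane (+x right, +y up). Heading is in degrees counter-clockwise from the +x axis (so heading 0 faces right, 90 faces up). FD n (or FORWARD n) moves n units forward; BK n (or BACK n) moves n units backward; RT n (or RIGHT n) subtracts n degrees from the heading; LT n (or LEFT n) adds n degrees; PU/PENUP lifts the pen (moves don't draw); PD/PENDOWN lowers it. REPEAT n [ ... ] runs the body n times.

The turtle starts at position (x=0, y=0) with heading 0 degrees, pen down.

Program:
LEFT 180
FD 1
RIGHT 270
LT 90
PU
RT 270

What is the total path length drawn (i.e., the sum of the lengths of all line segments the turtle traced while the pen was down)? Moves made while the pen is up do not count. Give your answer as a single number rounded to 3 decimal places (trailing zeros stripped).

Answer: 1

Derivation:
Executing turtle program step by step:
Start: pos=(0,0), heading=0, pen down
LT 180: heading 0 -> 180
FD 1: (0,0) -> (-1,0) [heading=180, draw]
RT 270: heading 180 -> 270
LT 90: heading 270 -> 0
PU: pen up
RT 270: heading 0 -> 90
Final: pos=(-1,0), heading=90, 1 segment(s) drawn

Segment lengths:
  seg 1: (0,0) -> (-1,0), length = 1
Total = 1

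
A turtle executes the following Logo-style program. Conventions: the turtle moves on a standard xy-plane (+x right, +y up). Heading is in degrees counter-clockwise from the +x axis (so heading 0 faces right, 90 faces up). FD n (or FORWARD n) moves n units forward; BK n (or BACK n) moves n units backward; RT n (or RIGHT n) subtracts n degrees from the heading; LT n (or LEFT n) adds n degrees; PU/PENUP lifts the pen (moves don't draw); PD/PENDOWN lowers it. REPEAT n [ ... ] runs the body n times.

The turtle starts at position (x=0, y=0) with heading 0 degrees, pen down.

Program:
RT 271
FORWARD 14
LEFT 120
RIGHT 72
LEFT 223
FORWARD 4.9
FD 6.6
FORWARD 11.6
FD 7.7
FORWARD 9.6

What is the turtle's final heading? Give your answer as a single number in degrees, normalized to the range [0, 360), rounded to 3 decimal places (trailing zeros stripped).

Executing turtle program step by step:
Start: pos=(0,0), heading=0, pen down
RT 271: heading 0 -> 89
FD 14: (0,0) -> (0.244,13.998) [heading=89, draw]
LT 120: heading 89 -> 209
RT 72: heading 209 -> 137
LT 223: heading 137 -> 0
FD 4.9: (0.244,13.998) -> (5.144,13.998) [heading=0, draw]
FD 6.6: (5.144,13.998) -> (11.744,13.998) [heading=0, draw]
FD 11.6: (11.744,13.998) -> (23.344,13.998) [heading=0, draw]
FD 7.7: (23.344,13.998) -> (31.044,13.998) [heading=0, draw]
FD 9.6: (31.044,13.998) -> (40.644,13.998) [heading=0, draw]
Final: pos=(40.644,13.998), heading=0, 6 segment(s) drawn

Answer: 0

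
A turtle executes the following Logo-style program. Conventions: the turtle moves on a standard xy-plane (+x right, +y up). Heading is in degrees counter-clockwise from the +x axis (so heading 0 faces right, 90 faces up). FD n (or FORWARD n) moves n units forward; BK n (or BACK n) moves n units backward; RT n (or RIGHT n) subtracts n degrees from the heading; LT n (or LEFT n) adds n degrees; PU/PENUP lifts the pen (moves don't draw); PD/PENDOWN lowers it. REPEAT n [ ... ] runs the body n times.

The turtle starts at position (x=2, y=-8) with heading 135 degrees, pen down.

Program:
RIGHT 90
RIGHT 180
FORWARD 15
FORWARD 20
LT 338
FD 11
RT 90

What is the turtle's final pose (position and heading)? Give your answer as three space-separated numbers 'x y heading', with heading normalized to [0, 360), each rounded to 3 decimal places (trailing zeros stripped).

Answer: -32.874 -37.047 113

Derivation:
Executing turtle program step by step:
Start: pos=(2,-8), heading=135, pen down
RT 90: heading 135 -> 45
RT 180: heading 45 -> 225
FD 15: (2,-8) -> (-8.607,-18.607) [heading=225, draw]
FD 20: (-8.607,-18.607) -> (-22.749,-32.749) [heading=225, draw]
LT 338: heading 225 -> 203
FD 11: (-22.749,-32.749) -> (-32.874,-37.047) [heading=203, draw]
RT 90: heading 203 -> 113
Final: pos=(-32.874,-37.047), heading=113, 3 segment(s) drawn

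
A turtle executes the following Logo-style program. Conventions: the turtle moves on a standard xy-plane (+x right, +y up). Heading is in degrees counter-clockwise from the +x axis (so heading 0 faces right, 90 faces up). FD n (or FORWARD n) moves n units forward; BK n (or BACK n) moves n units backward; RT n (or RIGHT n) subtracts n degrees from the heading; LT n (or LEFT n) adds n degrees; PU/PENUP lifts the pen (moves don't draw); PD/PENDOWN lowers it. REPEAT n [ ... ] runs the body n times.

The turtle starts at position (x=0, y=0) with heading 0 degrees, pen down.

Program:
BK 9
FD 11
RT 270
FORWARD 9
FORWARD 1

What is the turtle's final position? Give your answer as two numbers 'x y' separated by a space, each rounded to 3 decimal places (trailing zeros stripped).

Answer: 2 10

Derivation:
Executing turtle program step by step:
Start: pos=(0,0), heading=0, pen down
BK 9: (0,0) -> (-9,0) [heading=0, draw]
FD 11: (-9,0) -> (2,0) [heading=0, draw]
RT 270: heading 0 -> 90
FD 9: (2,0) -> (2,9) [heading=90, draw]
FD 1: (2,9) -> (2,10) [heading=90, draw]
Final: pos=(2,10), heading=90, 4 segment(s) drawn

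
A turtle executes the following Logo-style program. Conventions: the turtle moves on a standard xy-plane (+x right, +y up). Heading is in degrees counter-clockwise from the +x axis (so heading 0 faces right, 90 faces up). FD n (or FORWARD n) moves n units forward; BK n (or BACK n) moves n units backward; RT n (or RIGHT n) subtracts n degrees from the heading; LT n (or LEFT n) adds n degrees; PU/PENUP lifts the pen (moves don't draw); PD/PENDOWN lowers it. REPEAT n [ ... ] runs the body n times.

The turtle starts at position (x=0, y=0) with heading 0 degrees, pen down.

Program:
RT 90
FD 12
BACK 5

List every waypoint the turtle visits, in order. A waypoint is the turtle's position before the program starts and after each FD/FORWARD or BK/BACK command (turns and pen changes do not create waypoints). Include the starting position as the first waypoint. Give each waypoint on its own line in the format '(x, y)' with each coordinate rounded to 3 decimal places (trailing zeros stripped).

Answer: (0, 0)
(0, -12)
(0, -7)

Derivation:
Executing turtle program step by step:
Start: pos=(0,0), heading=0, pen down
RT 90: heading 0 -> 270
FD 12: (0,0) -> (0,-12) [heading=270, draw]
BK 5: (0,-12) -> (0,-7) [heading=270, draw]
Final: pos=(0,-7), heading=270, 2 segment(s) drawn
Waypoints (3 total):
(0, 0)
(0, -12)
(0, -7)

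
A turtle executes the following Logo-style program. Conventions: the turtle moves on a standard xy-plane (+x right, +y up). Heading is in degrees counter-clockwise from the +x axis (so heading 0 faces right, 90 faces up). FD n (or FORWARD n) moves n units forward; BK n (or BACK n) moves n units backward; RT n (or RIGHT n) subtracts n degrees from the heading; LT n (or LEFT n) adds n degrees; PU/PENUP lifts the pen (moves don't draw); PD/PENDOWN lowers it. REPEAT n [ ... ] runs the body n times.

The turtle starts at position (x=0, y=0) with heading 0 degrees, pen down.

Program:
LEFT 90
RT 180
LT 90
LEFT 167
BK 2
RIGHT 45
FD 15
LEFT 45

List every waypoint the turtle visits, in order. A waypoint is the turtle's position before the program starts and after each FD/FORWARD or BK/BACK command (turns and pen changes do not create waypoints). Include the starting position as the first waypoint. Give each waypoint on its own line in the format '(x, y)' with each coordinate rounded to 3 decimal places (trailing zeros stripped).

Answer: (0, 0)
(1.949, -0.45)
(-6, 12.271)

Derivation:
Executing turtle program step by step:
Start: pos=(0,0), heading=0, pen down
LT 90: heading 0 -> 90
RT 180: heading 90 -> 270
LT 90: heading 270 -> 0
LT 167: heading 0 -> 167
BK 2: (0,0) -> (1.949,-0.45) [heading=167, draw]
RT 45: heading 167 -> 122
FD 15: (1.949,-0.45) -> (-6,12.271) [heading=122, draw]
LT 45: heading 122 -> 167
Final: pos=(-6,12.271), heading=167, 2 segment(s) drawn
Waypoints (3 total):
(0, 0)
(1.949, -0.45)
(-6, 12.271)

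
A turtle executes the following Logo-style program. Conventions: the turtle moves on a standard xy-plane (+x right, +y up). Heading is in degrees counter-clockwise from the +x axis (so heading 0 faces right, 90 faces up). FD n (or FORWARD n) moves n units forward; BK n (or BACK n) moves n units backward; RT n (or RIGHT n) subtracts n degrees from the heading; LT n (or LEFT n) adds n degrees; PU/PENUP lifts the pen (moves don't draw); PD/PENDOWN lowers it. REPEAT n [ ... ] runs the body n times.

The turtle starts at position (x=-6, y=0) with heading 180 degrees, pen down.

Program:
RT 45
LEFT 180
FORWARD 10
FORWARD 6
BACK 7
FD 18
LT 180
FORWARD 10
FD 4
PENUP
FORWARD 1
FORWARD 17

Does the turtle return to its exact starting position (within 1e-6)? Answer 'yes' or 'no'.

Executing turtle program step by step:
Start: pos=(-6,0), heading=180, pen down
RT 45: heading 180 -> 135
LT 180: heading 135 -> 315
FD 10: (-6,0) -> (1.071,-7.071) [heading=315, draw]
FD 6: (1.071,-7.071) -> (5.314,-11.314) [heading=315, draw]
BK 7: (5.314,-11.314) -> (0.364,-6.364) [heading=315, draw]
FD 18: (0.364,-6.364) -> (13.092,-19.092) [heading=315, draw]
LT 180: heading 315 -> 135
FD 10: (13.092,-19.092) -> (6.021,-12.021) [heading=135, draw]
FD 4: (6.021,-12.021) -> (3.192,-9.192) [heading=135, draw]
PU: pen up
FD 1: (3.192,-9.192) -> (2.485,-8.485) [heading=135, move]
FD 17: (2.485,-8.485) -> (-9.536,3.536) [heading=135, move]
Final: pos=(-9.536,3.536), heading=135, 6 segment(s) drawn

Start position: (-6, 0)
Final position: (-9.536, 3.536)
Distance = 5; >= 1e-6 -> NOT closed

Answer: no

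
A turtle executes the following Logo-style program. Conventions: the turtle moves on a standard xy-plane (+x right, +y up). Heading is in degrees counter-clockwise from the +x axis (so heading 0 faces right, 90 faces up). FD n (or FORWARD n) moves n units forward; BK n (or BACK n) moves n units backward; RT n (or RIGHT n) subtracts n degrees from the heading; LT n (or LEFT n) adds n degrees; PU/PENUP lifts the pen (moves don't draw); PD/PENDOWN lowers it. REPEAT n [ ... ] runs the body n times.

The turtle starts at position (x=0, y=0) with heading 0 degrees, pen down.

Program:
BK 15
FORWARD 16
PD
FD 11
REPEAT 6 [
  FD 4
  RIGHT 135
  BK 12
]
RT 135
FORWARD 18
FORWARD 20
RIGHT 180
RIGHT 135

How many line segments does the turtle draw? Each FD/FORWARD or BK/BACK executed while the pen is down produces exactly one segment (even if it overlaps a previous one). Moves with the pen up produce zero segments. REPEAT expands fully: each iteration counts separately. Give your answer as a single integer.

Answer: 17

Derivation:
Executing turtle program step by step:
Start: pos=(0,0), heading=0, pen down
BK 15: (0,0) -> (-15,0) [heading=0, draw]
FD 16: (-15,0) -> (1,0) [heading=0, draw]
PD: pen down
FD 11: (1,0) -> (12,0) [heading=0, draw]
REPEAT 6 [
  -- iteration 1/6 --
  FD 4: (12,0) -> (16,0) [heading=0, draw]
  RT 135: heading 0 -> 225
  BK 12: (16,0) -> (24.485,8.485) [heading=225, draw]
  -- iteration 2/6 --
  FD 4: (24.485,8.485) -> (21.657,5.657) [heading=225, draw]
  RT 135: heading 225 -> 90
  BK 12: (21.657,5.657) -> (21.657,-6.343) [heading=90, draw]
  -- iteration 3/6 --
  FD 4: (21.657,-6.343) -> (21.657,-2.343) [heading=90, draw]
  RT 135: heading 90 -> 315
  BK 12: (21.657,-2.343) -> (13.172,6.142) [heading=315, draw]
  -- iteration 4/6 --
  FD 4: (13.172,6.142) -> (16,3.314) [heading=315, draw]
  RT 135: heading 315 -> 180
  BK 12: (16,3.314) -> (28,3.314) [heading=180, draw]
  -- iteration 5/6 --
  FD 4: (28,3.314) -> (24,3.314) [heading=180, draw]
  RT 135: heading 180 -> 45
  BK 12: (24,3.314) -> (15.515,-5.172) [heading=45, draw]
  -- iteration 6/6 --
  FD 4: (15.515,-5.172) -> (18.343,-2.343) [heading=45, draw]
  RT 135: heading 45 -> 270
  BK 12: (18.343,-2.343) -> (18.343,9.657) [heading=270, draw]
]
RT 135: heading 270 -> 135
FD 18: (18.343,9.657) -> (5.615,22.385) [heading=135, draw]
FD 20: (5.615,22.385) -> (-8.527,36.527) [heading=135, draw]
RT 180: heading 135 -> 315
RT 135: heading 315 -> 180
Final: pos=(-8.527,36.527), heading=180, 17 segment(s) drawn
Segments drawn: 17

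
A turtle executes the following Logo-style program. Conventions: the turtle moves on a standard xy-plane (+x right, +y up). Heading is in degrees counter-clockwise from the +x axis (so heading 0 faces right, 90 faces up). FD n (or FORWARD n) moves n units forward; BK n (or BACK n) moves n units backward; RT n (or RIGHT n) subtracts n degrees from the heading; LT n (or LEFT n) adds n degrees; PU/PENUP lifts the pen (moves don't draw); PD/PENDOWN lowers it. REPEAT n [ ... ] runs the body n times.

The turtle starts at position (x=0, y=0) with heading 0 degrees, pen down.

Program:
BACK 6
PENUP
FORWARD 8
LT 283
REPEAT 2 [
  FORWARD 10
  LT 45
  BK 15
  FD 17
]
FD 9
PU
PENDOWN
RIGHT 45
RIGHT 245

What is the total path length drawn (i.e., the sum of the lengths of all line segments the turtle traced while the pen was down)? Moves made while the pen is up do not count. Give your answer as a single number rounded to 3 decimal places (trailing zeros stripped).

Executing turtle program step by step:
Start: pos=(0,0), heading=0, pen down
BK 6: (0,0) -> (-6,0) [heading=0, draw]
PU: pen up
FD 8: (-6,0) -> (2,0) [heading=0, move]
LT 283: heading 0 -> 283
REPEAT 2 [
  -- iteration 1/2 --
  FD 10: (2,0) -> (4.25,-9.744) [heading=283, move]
  LT 45: heading 283 -> 328
  BK 15: (4.25,-9.744) -> (-8.471,-1.795) [heading=328, move]
  FD 17: (-8.471,-1.795) -> (5.946,-10.804) [heading=328, move]
  -- iteration 2/2 --
  FD 10: (5.946,-10.804) -> (14.426,-16.103) [heading=328, move]
  LT 45: heading 328 -> 13
  BK 15: (14.426,-16.103) -> (-0.189,-19.477) [heading=13, move]
  FD 17: (-0.189,-19.477) -> (16.375,-15.653) [heading=13, move]
]
FD 9: (16.375,-15.653) -> (25.144,-13.628) [heading=13, move]
PU: pen up
PD: pen down
RT 45: heading 13 -> 328
RT 245: heading 328 -> 83
Final: pos=(25.144,-13.628), heading=83, 1 segment(s) drawn

Segment lengths:
  seg 1: (0,0) -> (-6,0), length = 6
Total = 6

Answer: 6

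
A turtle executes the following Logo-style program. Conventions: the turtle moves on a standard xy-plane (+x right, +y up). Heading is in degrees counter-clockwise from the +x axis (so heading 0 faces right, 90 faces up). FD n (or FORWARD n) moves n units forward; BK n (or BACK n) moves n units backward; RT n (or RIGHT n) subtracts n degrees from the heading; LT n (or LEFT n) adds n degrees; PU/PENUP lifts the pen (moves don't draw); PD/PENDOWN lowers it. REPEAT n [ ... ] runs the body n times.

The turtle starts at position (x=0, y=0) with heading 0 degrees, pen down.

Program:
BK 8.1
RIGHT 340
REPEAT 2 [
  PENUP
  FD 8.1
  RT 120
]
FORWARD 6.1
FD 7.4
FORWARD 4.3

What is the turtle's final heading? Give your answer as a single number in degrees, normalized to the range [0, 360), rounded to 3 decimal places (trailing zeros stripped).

Answer: 140

Derivation:
Executing turtle program step by step:
Start: pos=(0,0), heading=0, pen down
BK 8.1: (0,0) -> (-8.1,0) [heading=0, draw]
RT 340: heading 0 -> 20
REPEAT 2 [
  -- iteration 1/2 --
  PU: pen up
  FD 8.1: (-8.1,0) -> (-0.488,2.77) [heading=20, move]
  RT 120: heading 20 -> 260
  -- iteration 2/2 --
  PU: pen up
  FD 8.1: (-0.488,2.77) -> (-1.895,-5.207) [heading=260, move]
  RT 120: heading 260 -> 140
]
FD 6.1: (-1.895,-5.207) -> (-6.568,-1.286) [heading=140, move]
FD 7.4: (-6.568,-1.286) -> (-12.237,3.471) [heading=140, move]
FD 4.3: (-12.237,3.471) -> (-15.531,6.235) [heading=140, move]
Final: pos=(-15.531,6.235), heading=140, 1 segment(s) drawn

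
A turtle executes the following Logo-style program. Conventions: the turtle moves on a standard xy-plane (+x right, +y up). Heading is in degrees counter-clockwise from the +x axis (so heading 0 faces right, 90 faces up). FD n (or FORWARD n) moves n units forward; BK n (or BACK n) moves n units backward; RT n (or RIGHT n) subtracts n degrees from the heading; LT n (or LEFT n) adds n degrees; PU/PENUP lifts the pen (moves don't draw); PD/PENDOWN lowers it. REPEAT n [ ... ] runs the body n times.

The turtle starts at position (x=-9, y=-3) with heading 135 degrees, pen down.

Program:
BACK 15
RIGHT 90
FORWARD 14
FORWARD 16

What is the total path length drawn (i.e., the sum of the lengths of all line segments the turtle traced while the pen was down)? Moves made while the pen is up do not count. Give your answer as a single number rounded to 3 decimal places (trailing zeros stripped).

Executing turtle program step by step:
Start: pos=(-9,-3), heading=135, pen down
BK 15: (-9,-3) -> (1.607,-13.607) [heading=135, draw]
RT 90: heading 135 -> 45
FD 14: (1.607,-13.607) -> (11.506,-3.707) [heading=45, draw]
FD 16: (11.506,-3.707) -> (22.82,7.607) [heading=45, draw]
Final: pos=(22.82,7.607), heading=45, 3 segment(s) drawn

Segment lengths:
  seg 1: (-9,-3) -> (1.607,-13.607), length = 15
  seg 2: (1.607,-13.607) -> (11.506,-3.707), length = 14
  seg 3: (11.506,-3.707) -> (22.82,7.607), length = 16
Total = 45

Answer: 45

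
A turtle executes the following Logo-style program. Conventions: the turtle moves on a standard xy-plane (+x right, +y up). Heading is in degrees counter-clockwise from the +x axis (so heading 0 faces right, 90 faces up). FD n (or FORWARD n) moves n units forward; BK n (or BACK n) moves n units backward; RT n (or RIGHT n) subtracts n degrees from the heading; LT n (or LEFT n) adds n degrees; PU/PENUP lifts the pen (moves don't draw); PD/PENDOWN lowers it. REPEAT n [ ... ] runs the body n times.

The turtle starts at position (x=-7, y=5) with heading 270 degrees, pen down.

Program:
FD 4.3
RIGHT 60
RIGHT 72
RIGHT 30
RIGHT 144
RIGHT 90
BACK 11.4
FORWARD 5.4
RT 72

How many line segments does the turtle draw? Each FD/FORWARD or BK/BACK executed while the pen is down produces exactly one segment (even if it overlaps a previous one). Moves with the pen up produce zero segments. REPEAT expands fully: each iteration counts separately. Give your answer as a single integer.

Executing turtle program step by step:
Start: pos=(-7,5), heading=270, pen down
FD 4.3: (-7,5) -> (-7,0.7) [heading=270, draw]
RT 60: heading 270 -> 210
RT 72: heading 210 -> 138
RT 30: heading 138 -> 108
RT 144: heading 108 -> 324
RT 90: heading 324 -> 234
BK 11.4: (-7,0.7) -> (-0.299,9.923) [heading=234, draw]
FD 5.4: (-0.299,9.923) -> (-3.473,5.554) [heading=234, draw]
RT 72: heading 234 -> 162
Final: pos=(-3.473,5.554), heading=162, 3 segment(s) drawn
Segments drawn: 3

Answer: 3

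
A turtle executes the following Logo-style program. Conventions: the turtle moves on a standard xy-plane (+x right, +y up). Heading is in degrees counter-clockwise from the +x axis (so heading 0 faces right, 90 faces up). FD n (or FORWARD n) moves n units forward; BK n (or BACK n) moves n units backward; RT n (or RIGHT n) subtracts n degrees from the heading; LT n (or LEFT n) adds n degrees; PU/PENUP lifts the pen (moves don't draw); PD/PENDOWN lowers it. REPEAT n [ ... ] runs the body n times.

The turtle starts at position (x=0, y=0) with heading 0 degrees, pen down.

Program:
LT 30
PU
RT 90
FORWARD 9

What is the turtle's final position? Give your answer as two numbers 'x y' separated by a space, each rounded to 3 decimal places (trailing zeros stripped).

Answer: 4.5 -7.794

Derivation:
Executing turtle program step by step:
Start: pos=(0,0), heading=0, pen down
LT 30: heading 0 -> 30
PU: pen up
RT 90: heading 30 -> 300
FD 9: (0,0) -> (4.5,-7.794) [heading=300, move]
Final: pos=(4.5,-7.794), heading=300, 0 segment(s) drawn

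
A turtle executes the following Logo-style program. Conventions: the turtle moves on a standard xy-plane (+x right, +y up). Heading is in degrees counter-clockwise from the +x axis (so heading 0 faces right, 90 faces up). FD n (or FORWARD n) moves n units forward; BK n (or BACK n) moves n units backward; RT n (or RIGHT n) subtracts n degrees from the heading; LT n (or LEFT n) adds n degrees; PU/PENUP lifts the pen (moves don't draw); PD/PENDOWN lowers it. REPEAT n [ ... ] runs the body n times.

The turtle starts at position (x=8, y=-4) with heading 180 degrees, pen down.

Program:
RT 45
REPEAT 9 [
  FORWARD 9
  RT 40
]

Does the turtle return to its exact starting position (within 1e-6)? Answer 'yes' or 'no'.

Answer: yes

Derivation:
Executing turtle program step by step:
Start: pos=(8,-4), heading=180, pen down
RT 45: heading 180 -> 135
REPEAT 9 [
  -- iteration 1/9 --
  FD 9: (8,-4) -> (1.636,2.364) [heading=135, draw]
  RT 40: heading 135 -> 95
  -- iteration 2/9 --
  FD 9: (1.636,2.364) -> (0.852,11.33) [heading=95, draw]
  RT 40: heading 95 -> 55
  -- iteration 3/9 --
  FD 9: (0.852,11.33) -> (6.014,18.702) [heading=55, draw]
  RT 40: heading 55 -> 15
  -- iteration 4/9 --
  FD 9: (6.014,18.702) -> (14.707,21.031) [heading=15, draw]
  RT 40: heading 15 -> 335
  -- iteration 5/9 --
  FD 9: (14.707,21.031) -> (22.864,17.228) [heading=335, draw]
  RT 40: heading 335 -> 295
  -- iteration 6/9 --
  FD 9: (22.864,17.228) -> (26.667,9.071) [heading=295, draw]
  RT 40: heading 295 -> 255
  -- iteration 7/9 --
  FD 9: (26.667,9.071) -> (24.338,0.378) [heading=255, draw]
  RT 40: heading 255 -> 215
  -- iteration 8/9 --
  FD 9: (24.338,0.378) -> (16.966,-4.784) [heading=215, draw]
  RT 40: heading 215 -> 175
  -- iteration 9/9 --
  FD 9: (16.966,-4.784) -> (8,-4) [heading=175, draw]
  RT 40: heading 175 -> 135
]
Final: pos=(8,-4), heading=135, 9 segment(s) drawn

Start position: (8, -4)
Final position: (8, -4)
Distance = 0; < 1e-6 -> CLOSED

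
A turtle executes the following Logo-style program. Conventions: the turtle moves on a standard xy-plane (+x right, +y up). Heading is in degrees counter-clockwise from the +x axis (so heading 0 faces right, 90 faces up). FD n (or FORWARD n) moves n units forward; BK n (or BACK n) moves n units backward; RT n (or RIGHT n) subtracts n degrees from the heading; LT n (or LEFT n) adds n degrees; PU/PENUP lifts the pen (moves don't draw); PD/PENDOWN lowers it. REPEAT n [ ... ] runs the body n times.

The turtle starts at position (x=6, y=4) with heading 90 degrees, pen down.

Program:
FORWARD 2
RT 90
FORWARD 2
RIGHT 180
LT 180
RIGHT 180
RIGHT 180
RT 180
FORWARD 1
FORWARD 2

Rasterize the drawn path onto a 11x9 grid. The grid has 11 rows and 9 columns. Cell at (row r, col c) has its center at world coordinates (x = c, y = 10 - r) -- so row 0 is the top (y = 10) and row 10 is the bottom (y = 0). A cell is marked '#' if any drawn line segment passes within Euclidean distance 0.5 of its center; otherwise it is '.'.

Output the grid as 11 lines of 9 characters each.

Segment 0: (6,4) -> (6,6)
Segment 1: (6,6) -> (8,6)
Segment 2: (8,6) -> (7,6)
Segment 3: (7,6) -> (5,6)

Answer: .........
.........
.........
.........
.....####
......#..
......#..
.........
.........
.........
.........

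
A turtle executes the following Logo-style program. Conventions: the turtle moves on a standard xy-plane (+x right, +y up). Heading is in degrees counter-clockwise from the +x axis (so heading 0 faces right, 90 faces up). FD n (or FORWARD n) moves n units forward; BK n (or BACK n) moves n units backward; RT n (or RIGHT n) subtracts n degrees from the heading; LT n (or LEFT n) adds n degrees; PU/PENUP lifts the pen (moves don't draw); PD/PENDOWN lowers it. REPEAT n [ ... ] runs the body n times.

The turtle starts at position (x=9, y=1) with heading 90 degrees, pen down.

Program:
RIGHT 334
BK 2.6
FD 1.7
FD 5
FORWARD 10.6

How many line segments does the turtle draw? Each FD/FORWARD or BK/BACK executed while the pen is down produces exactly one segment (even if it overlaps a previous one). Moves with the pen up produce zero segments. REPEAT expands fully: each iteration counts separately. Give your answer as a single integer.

Answer: 4

Derivation:
Executing turtle program step by step:
Start: pos=(9,1), heading=90, pen down
RT 334: heading 90 -> 116
BK 2.6: (9,1) -> (10.14,-1.337) [heading=116, draw]
FD 1.7: (10.14,-1.337) -> (9.395,0.191) [heading=116, draw]
FD 5: (9.395,0.191) -> (7.203,4.685) [heading=116, draw]
FD 10.6: (7.203,4.685) -> (2.556,14.212) [heading=116, draw]
Final: pos=(2.556,14.212), heading=116, 4 segment(s) drawn
Segments drawn: 4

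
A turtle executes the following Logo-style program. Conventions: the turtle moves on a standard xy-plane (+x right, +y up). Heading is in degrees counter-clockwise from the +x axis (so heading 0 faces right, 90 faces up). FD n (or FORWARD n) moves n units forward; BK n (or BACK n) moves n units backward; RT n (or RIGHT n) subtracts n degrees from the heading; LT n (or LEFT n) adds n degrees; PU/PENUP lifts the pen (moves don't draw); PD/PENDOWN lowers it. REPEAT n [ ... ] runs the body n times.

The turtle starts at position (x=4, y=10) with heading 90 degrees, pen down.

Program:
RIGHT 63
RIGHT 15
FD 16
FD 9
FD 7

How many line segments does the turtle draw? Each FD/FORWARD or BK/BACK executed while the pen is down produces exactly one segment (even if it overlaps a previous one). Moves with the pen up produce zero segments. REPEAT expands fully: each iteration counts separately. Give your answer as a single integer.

Answer: 3

Derivation:
Executing turtle program step by step:
Start: pos=(4,10), heading=90, pen down
RT 63: heading 90 -> 27
RT 15: heading 27 -> 12
FD 16: (4,10) -> (19.65,13.327) [heading=12, draw]
FD 9: (19.65,13.327) -> (28.454,15.198) [heading=12, draw]
FD 7: (28.454,15.198) -> (35.301,16.653) [heading=12, draw]
Final: pos=(35.301,16.653), heading=12, 3 segment(s) drawn
Segments drawn: 3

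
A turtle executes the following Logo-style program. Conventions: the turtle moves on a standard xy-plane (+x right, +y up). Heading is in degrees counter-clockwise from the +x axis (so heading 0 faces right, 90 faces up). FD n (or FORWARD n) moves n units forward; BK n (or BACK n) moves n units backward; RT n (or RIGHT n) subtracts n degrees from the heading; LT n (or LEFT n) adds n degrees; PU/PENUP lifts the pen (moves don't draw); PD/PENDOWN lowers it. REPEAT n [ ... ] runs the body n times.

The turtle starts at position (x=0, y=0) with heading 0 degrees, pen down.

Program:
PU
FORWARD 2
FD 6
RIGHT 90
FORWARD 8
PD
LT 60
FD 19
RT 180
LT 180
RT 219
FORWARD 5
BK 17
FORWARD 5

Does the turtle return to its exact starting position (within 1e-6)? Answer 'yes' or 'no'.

Answer: no

Derivation:
Executing turtle program step by step:
Start: pos=(0,0), heading=0, pen down
PU: pen up
FD 2: (0,0) -> (2,0) [heading=0, move]
FD 6: (2,0) -> (8,0) [heading=0, move]
RT 90: heading 0 -> 270
FD 8: (8,0) -> (8,-8) [heading=270, move]
PD: pen down
LT 60: heading 270 -> 330
FD 19: (8,-8) -> (24.454,-17.5) [heading=330, draw]
RT 180: heading 330 -> 150
LT 180: heading 150 -> 330
RT 219: heading 330 -> 111
FD 5: (24.454,-17.5) -> (22.663,-12.832) [heading=111, draw]
BK 17: (22.663,-12.832) -> (28.755,-28.703) [heading=111, draw]
FD 5: (28.755,-28.703) -> (26.963,-24.035) [heading=111, draw]
Final: pos=(26.963,-24.035), heading=111, 4 segment(s) drawn

Start position: (0, 0)
Final position: (26.963, -24.035)
Distance = 36.121; >= 1e-6 -> NOT closed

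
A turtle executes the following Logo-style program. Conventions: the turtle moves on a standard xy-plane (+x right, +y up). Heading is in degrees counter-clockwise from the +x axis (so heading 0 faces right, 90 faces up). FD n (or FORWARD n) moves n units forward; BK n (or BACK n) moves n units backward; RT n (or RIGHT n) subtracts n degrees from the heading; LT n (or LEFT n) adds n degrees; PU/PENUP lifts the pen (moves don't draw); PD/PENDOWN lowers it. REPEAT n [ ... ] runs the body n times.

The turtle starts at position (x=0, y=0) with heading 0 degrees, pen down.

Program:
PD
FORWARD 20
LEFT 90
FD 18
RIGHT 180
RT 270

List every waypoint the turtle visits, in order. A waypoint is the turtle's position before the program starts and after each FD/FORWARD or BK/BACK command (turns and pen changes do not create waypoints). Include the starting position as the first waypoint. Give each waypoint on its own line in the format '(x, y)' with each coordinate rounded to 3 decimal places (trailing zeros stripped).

Answer: (0, 0)
(20, 0)
(20, 18)

Derivation:
Executing turtle program step by step:
Start: pos=(0,0), heading=0, pen down
PD: pen down
FD 20: (0,0) -> (20,0) [heading=0, draw]
LT 90: heading 0 -> 90
FD 18: (20,0) -> (20,18) [heading=90, draw]
RT 180: heading 90 -> 270
RT 270: heading 270 -> 0
Final: pos=(20,18), heading=0, 2 segment(s) drawn
Waypoints (3 total):
(0, 0)
(20, 0)
(20, 18)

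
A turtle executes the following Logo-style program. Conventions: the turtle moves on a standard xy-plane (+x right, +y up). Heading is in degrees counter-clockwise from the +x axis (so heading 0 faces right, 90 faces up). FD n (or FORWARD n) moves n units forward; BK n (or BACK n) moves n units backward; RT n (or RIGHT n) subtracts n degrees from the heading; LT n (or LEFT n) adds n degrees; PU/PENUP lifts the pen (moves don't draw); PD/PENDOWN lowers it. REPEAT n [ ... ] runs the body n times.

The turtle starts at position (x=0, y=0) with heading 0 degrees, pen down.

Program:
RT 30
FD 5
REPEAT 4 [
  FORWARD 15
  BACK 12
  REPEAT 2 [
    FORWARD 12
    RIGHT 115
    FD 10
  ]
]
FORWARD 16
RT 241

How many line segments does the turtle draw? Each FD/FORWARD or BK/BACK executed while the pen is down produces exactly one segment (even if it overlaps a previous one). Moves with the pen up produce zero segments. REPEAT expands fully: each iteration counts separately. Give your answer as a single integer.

Answer: 26

Derivation:
Executing turtle program step by step:
Start: pos=(0,0), heading=0, pen down
RT 30: heading 0 -> 330
FD 5: (0,0) -> (4.33,-2.5) [heading=330, draw]
REPEAT 4 [
  -- iteration 1/4 --
  FD 15: (4.33,-2.5) -> (17.321,-10) [heading=330, draw]
  BK 12: (17.321,-10) -> (6.928,-4) [heading=330, draw]
  REPEAT 2 [
    -- iteration 1/2 --
    FD 12: (6.928,-4) -> (17.321,-10) [heading=330, draw]
    RT 115: heading 330 -> 215
    FD 10: (17.321,-10) -> (9.129,-15.736) [heading=215, draw]
    -- iteration 2/2 --
    FD 12: (9.129,-15.736) -> (-0.701,-22.619) [heading=215, draw]
    RT 115: heading 215 -> 100
    FD 10: (-0.701,-22.619) -> (-2.437,-12.771) [heading=100, draw]
  ]
  -- iteration 2/4 --
  FD 15: (-2.437,-12.771) -> (-5.042,2.002) [heading=100, draw]
  BK 12: (-5.042,2.002) -> (-2.958,-9.816) [heading=100, draw]
  REPEAT 2 [
    -- iteration 1/2 --
    FD 12: (-2.958,-9.816) -> (-5.042,2.002) [heading=100, draw]
    RT 115: heading 100 -> 345
    FD 10: (-5.042,2.002) -> (4.617,-0.587) [heading=345, draw]
    -- iteration 2/2 --
    FD 12: (4.617,-0.587) -> (16.208,-3.693) [heading=345, draw]
    RT 115: heading 345 -> 230
    FD 10: (16.208,-3.693) -> (9.78,-11.353) [heading=230, draw]
  ]
  -- iteration 3/4 --
  FD 15: (9.78,-11.353) -> (0.139,-22.844) [heading=230, draw]
  BK 12: (0.139,-22.844) -> (7.852,-13.651) [heading=230, draw]
  REPEAT 2 [
    -- iteration 1/2 --
    FD 12: (7.852,-13.651) -> (0.139,-22.844) [heading=230, draw]
    RT 115: heading 230 -> 115
    FD 10: (0.139,-22.844) -> (-4.088,-13.781) [heading=115, draw]
    -- iteration 2/2 --
    FD 12: (-4.088,-13.781) -> (-9.159,-2.905) [heading=115, draw]
    RT 115: heading 115 -> 0
    FD 10: (-9.159,-2.905) -> (0.841,-2.905) [heading=0, draw]
  ]
  -- iteration 4/4 --
  FD 15: (0.841,-2.905) -> (15.841,-2.905) [heading=0, draw]
  BK 12: (15.841,-2.905) -> (3.841,-2.905) [heading=0, draw]
  REPEAT 2 [
    -- iteration 1/2 --
    FD 12: (3.841,-2.905) -> (15.841,-2.905) [heading=0, draw]
    RT 115: heading 0 -> 245
    FD 10: (15.841,-2.905) -> (11.615,-11.968) [heading=245, draw]
    -- iteration 2/2 --
    FD 12: (11.615,-11.968) -> (6.543,-22.844) [heading=245, draw]
    RT 115: heading 245 -> 130
    FD 10: (6.543,-22.844) -> (0.116,-15.183) [heading=130, draw]
  ]
]
FD 16: (0.116,-15.183) -> (-10.169,-2.926) [heading=130, draw]
RT 241: heading 130 -> 249
Final: pos=(-10.169,-2.926), heading=249, 26 segment(s) drawn
Segments drawn: 26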